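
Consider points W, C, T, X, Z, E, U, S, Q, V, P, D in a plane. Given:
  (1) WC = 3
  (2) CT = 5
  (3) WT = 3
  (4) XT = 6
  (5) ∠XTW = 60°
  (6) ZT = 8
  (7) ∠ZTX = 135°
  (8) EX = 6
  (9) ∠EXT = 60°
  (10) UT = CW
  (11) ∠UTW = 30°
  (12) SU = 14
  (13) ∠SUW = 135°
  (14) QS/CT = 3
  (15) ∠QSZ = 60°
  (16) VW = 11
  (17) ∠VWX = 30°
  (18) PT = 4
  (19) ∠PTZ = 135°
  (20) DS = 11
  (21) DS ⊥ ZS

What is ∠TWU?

From the given relations: UT = CW = 3.
Step 1: By the law of cosines on triangle WTU: WU² = 3² + 3² − 2·3·3·cos(30°) = 2.41, so WU ≈ 1.55.
Step 2: By the inverse law of cosines on triangle TWU: cos(∠TWU) = (3² + 1.55² − 3²) / (2·3·1.55) = 2.41/9.32 = 0.2588, so ∠TWU = 75°.

Therefore, the measure of angle ∠TWU = 75°.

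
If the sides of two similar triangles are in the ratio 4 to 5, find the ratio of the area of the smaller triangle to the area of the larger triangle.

Area scales with the square of linear dimensions. If every length is multiplied by 4/5, then the area is multiplied by (4/5)^2 = 16/25.
The area ratio is 16:25.

16:25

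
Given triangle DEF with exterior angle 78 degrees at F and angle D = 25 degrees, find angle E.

By the exterior angle theorem: exterior angle = sum of remote interior angles.
78 = 25 + angle E
angle E = 78 - 25 = 53 degrees

53 degrees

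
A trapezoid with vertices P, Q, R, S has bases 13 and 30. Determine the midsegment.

midsegment = (13 + 30) / 2 = 43 / 2 = 43/2

43/2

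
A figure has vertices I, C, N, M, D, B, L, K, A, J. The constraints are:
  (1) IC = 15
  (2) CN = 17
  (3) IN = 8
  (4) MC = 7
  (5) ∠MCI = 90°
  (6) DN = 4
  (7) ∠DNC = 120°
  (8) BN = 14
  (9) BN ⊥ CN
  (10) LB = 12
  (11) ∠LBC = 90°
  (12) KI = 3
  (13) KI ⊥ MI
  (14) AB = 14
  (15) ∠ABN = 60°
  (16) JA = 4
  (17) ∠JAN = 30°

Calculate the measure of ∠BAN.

Step 1: By the law of cosines on triangle ABN: AN² = 14² + 14² − 2·14·14·cos(60°) = 196, so AN = 14.
Step 2: By the inverse law of cosines on triangle BAN: cos(∠BAN) = (14² + 14² − 14²) / (2·14·14) = 196/392 = 0.5, so ∠BAN = 60°.

Therefore, the measure of angle ∠BAN = 60°.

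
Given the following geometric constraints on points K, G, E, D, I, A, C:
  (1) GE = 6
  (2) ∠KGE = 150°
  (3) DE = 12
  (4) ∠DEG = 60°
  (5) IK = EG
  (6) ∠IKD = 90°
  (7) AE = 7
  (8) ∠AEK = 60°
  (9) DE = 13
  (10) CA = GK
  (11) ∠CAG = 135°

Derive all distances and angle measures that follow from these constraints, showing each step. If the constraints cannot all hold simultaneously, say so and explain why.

These constraints are not satisfiable: (3) DE = 12 and (9) DE = 13 assign two different lengths to the same segment. No planar figure meets all of them, so nothing further can be derived.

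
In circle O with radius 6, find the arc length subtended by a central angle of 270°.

Arc length = 2π(6)(3/4) = 9*pi

9*pi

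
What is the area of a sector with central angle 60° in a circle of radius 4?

Sector area = πr² × θ/360
= π × 4² × 1/6
= π × 16 × 1/6
= 8*pi/3

8*pi/3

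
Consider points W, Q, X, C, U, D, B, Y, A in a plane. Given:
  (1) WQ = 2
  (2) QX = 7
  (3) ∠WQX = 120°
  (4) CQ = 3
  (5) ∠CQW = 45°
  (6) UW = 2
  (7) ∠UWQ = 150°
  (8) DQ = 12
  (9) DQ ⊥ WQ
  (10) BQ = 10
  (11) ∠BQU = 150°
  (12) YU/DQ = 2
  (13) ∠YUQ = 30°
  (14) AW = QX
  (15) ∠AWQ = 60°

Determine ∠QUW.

Step 1: By the law of cosines on triangle UWQ: UQ² = 2² + 2² − 2·2·2·cos(150°) = 14.93, so UQ ≈ 3.86.
Step 2: By the inverse law of cosines on triangle QUW: cos(∠QUW) = (3.86² + 2² − 2²) / (2·3.86·2) = 14.93/15.45 = 0.9659, so ∠QUW = 15°.

Therefore, the measure of angle ∠QUW = 15°.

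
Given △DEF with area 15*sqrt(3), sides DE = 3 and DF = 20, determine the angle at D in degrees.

From the SAS area formula Area = (1/2)ab sin(C), rearranging gives sin(C) = 2*Area/(ab).
sin(C) = 2 * 15*sqrt(3) / (60) = sqrt(3)/2.
Therefore C = arcsin(sqrt(3)/2) = 60°.
Since sin(180° - C) = sin(C), the obtuse angle 120° gives the same area, so C = 60° or C = 120°.

60° or 120°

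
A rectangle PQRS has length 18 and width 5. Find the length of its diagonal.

Using the Pythagorean theorem:
d² = 18² + 5² = 324 + 25 = 349
d = sqrt(349)

sqrt(349)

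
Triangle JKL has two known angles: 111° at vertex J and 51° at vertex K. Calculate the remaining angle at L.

Let angle L = x. Then 111 + 51 + x = 180.
x = 180 - 162 = 18 degrees.

18 degrees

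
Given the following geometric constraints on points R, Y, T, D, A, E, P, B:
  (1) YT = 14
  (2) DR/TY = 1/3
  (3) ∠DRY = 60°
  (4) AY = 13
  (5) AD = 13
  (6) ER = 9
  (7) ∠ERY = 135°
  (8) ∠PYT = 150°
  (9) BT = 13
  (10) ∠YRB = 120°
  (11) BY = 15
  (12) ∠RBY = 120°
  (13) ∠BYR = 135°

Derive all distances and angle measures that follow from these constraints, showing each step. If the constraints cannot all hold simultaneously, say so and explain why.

These constraints are not satisfiable: (10), (12) and (13) are the three interior angles of triangle YRB, which must sum to 180°, but 120° + 120° + 135° = 375°. No planar figure meets all of them, so nothing further can be derived.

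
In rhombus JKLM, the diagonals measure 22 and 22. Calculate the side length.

In a rhombus, the diagonals bisect each other perpendicularly, creating four congruent right triangles.
Each triangle has legs 11 (half of 22) and 11 (half of 22).
The hypotenuse of each right triangle is a side of the rhombus:
side = sqrt(11^2 + 11^2) = sqrt(242) = 11*sqrt(2)

11*sqrt(2)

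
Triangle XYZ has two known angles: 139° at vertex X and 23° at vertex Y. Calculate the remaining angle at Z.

Let angle Z = x. Then 139 + 23 + x = 180.
x = 180 - 162 = 18 degrees.

18 degrees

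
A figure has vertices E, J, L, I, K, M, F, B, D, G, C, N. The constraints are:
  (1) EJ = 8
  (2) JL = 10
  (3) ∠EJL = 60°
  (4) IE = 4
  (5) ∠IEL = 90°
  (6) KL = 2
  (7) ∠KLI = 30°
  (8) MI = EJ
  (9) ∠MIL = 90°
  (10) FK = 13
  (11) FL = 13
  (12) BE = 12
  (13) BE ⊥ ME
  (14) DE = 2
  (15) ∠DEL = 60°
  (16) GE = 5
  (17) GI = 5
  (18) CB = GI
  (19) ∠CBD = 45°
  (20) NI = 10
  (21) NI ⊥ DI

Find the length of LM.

From the given relations: MI = EJ = 8.
Step 1: By the law of cosines on triangle LJE: LE² = 10² + 8² − 2·10·8·cos(60°) = 84, so LE = 2·√21.
Step 2: By the law of cosines on triangle LEI: LI² = (2·√21)² + 4² − 2·2·√21·4·cos(90°) = 100, so LI = 10.
Step 3: By the law of cosines on triangle LIM: LM² = 10² + 8² − 2·10·8·cos(90°) = 164, so LM = 2·√41.

Therefore, the length of LM = 2·√41.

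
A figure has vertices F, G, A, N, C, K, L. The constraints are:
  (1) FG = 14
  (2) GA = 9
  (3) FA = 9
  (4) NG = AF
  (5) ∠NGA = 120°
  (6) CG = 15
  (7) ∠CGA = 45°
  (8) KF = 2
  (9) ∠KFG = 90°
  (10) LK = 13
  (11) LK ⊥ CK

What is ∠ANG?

From the given relations: NG = AF = 9.
Step 1: By the law of cosines on triangle NGA: NA² = 9² + 9² − 2·9·9·cos(120°) = 243, so NA = 9·√3.
Step 2: By the inverse law of cosines on triangle ANG: cos(∠ANG) = ((9·√3)² + 9² − 9²) / (2·9·√3·9) = 243/280.59 = 0.866, so ∠ANG = 30°.

Therefore, the measure of angle ∠ANG = 30°.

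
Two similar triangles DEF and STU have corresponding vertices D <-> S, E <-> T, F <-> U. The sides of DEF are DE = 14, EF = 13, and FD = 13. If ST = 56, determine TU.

Similar triangles have proportional sides. Setting up the proportion:
ST / DE = TU / EF
56 / 14 = TU / 13
TU = 13 * 56 / 14 = 52.

52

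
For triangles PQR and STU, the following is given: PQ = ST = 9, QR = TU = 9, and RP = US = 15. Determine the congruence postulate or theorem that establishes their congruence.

The given information matches SSS: All three pairs of corresponding sides are equal (Side-Side-Side).

SSS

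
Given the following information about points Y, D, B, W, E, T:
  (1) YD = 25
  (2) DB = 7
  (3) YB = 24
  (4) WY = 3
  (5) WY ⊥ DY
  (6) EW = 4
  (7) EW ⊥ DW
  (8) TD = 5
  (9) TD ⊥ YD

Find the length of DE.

Step 1: By the law of cosines on triangle DYW: DW² = 25² + 3² − 2·25·3·cos(90°) = 634, so DW ≈ 25.18.
Step 2: By the law of cosines on triangle DWE: DE² = 25.18² + 4² − 2·25.18·4·cos(90°) = 650, so DE = 5·√26.

Therefore, the length of DE = 5·√26.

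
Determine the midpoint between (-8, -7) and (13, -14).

M = ((x₁ + x₂)/2, (y₁ + y₂)/2)
= ((-8 + 13)/2, (-7 + -14)/2)
= (5/2, -21/2) = (5/2, -21/2)

(5/2, -21/2)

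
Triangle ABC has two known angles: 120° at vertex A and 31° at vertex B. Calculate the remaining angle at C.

By the triangle angle sum property, the three interior angles of any triangle add up to 180°.
We know angle A = 120° and angle B = 31°, so their sum is 151°.
Therefore angle C = 180° - 151° = 29°.

29 degrees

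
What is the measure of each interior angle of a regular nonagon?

Each interior angle of a regular n-gon is (n - 2) * 180 / n.
For n = 9: (9 - 2) * 180 / 9 = 1260/9 = 140 degrees.

140 degrees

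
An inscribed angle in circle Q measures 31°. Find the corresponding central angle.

Central angle = 2 × 31° = 62° (inscribed angle theorem).

62°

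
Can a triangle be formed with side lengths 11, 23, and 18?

For three segments to close into a triangle, no single side can be as long as the other two combined.
The longest side is 23, and 11 + 18 = 29 > 23.
A triangle can be formed.

Yes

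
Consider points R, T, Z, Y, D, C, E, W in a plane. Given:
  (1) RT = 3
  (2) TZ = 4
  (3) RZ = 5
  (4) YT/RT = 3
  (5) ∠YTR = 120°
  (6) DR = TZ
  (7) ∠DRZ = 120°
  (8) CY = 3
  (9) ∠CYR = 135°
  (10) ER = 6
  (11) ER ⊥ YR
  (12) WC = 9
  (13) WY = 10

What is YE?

From the given relations: YT = 3·RT = 3·3 = 9.
Step 1: By the law of cosines on triangle RTY: RY² = 3² + 9² − 2·3·9·cos(120°) = 117, so RY = 3·√13.
Step 2: By the law of cosines on triangle YRE: YE² = (3·√13)² + 6² − 2·3·√13·6·cos(90°) = 153, so YE = 3·√17.

Therefore, the length of YE = 3·√17.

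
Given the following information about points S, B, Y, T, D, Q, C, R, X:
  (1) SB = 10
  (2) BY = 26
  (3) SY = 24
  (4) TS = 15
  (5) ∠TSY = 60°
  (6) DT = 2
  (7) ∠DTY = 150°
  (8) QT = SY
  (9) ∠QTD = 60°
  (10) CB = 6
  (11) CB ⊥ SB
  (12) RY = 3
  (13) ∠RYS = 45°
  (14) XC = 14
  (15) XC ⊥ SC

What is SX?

Step 1: By the law of cosines on triangle CBS: CS² = 6² + 10² − 2·6·10·cos(90°) = 136, so CS = 2·√34.
Step 2: By the law of cosines on triangle SCX: SX² = (2·√34)² + 14² − 2·2·√34·14·cos(90°) = 332, so SX = 2·√83.

Therefore, the length of SX = 2·√83.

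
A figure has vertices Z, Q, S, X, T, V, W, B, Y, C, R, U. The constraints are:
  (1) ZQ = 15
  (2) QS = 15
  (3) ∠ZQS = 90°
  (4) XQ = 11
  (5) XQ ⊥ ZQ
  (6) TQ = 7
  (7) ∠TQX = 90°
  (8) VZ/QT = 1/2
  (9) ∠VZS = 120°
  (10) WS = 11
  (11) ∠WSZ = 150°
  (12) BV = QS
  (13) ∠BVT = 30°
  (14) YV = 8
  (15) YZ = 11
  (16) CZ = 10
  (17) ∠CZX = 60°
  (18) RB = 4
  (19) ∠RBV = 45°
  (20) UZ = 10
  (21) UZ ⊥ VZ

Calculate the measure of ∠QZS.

Step 1: By the law of cosines on triangle ZQS: ZS² = 15² + 15² − 2·15·15·cos(90°) = 450, so ZS = 15·√2.
Step 2: By the inverse law of cosines on triangle QZS: cos(∠QZS) = (15² + (15·√2)² − 15²) / (2·15·15·√2) = 450/636.4 = 0.7071, so ∠QZS = 45°.

Therefore, the measure of angle ∠QZS = 45°.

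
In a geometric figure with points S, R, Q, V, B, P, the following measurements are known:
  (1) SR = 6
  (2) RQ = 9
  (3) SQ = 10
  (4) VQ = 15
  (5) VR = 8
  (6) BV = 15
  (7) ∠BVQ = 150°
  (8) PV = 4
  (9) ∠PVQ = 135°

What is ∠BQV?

Step 1: By the law of cosines on triangle QVB: QB² = 15² + 15² − 2·15·15·cos(150°) = 839.71, so QB ≈ 28.98.
Step 2: By the inverse law of cosines on triangle BQV: cos(∠BQV) = (28.98² + 15² − 15²) / (2·28.98·15) = 839.71/869.33 = 0.9659, so ∠BQV = 15°.

Therefore, the measure of angle ∠BQV = 15°.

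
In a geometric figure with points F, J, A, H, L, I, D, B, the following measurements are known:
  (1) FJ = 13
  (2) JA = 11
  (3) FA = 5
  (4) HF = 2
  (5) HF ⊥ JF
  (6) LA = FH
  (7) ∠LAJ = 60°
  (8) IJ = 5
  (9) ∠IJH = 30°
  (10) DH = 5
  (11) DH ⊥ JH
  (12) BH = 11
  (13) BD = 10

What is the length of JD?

Step 1: By the law of cosines on triangle JFH: JH² = 13² + 2² − 2·13·2·cos(90°) = 173, so JH = √173.
Step 2: By the law of cosines on triangle JHD: JD² = √173² + 5² − 2·√173·5·cos(90°) = 198, so JD = 3·√22.

Therefore, the length of JD = 3·√22.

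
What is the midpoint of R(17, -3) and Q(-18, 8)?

The midpoint is the point halfway along the segment.
Move half the horizontal distance: 17 + (-18 - 17)/2 = 17 + -35/2 = -1/2
Move half the vertical distance: -3 + (8 - -3)/2 = -3 + 11/2 = 5/2
Midpoint = (-1/2, 5/2)

(-1/2, 5/2)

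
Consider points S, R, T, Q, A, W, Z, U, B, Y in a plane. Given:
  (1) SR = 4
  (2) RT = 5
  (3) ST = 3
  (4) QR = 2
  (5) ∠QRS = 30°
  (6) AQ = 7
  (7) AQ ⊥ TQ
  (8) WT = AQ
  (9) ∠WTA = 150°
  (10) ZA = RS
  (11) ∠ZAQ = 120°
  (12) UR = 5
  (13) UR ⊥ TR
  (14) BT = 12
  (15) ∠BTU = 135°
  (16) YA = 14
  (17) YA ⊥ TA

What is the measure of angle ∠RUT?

Step 1: By the law of cosines on triangle URT: UT² = 5² + 5² − 2·5·5·cos(90°) = 50, so UT = 5·√2.
Step 2: By the inverse law of cosines on triangle RUT: cos(∠RUT) = (5² + (5·√2)² − 5²) / (2·5·5·√2) = 50/70.71 = 0.7071, so ∠RUT = 45°.

Therefore, the measure of angle ∠RUT = 45°.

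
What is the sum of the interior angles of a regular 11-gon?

The sum of interior angles of an n-sided polygon is (n - 2) * 180.
For n = 11: (11 - 2) * 180 = 9 * 180 = 1620 degrees.

1620 degrees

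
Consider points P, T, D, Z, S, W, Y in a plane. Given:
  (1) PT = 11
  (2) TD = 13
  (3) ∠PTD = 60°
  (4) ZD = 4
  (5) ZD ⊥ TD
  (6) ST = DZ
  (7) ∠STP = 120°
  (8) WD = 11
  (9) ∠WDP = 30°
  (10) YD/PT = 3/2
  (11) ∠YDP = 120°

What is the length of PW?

Step 1: By the law of cosines on triangle DTP: DP² = 13² + 11² − 2·13·11·cos(60°) = 147, so DP = 7·√3.
Step 2: By the law of cosines on triangle PDW: PW² = (7·√3)² + 11² − 2·7·√3·11·cos(30°) = 37, so PW = √37.

Therefore, the length of PW = √37.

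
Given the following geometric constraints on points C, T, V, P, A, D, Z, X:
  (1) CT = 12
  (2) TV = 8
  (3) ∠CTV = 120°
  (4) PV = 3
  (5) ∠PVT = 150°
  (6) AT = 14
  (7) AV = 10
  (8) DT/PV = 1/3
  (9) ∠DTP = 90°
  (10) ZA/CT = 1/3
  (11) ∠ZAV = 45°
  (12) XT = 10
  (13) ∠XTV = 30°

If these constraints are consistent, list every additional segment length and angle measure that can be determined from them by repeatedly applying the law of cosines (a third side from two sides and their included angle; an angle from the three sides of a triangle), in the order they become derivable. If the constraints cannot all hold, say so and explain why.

The constraints are consistent. Derivable facts, in order:
After 1 step:
- CV = 4·√19
- TP ≈ 10.7
- VX ≈ 5.04
- VZ ≈ 7.71
- ∠ATV = 44.42°
- ∠AVT = 101.54°
- ∠TAV = 34.05°
After 2 steps:
- PD ≈ 10.75
- ∠AVZ = 21.52°
- ∠AZV = 113.48°
- ∠CVT = 36.59°
- ∠PTV = 8.06°
- ∠TCV = 23.41°
- ∠TPV = 21.94°
- ∠TVX = 97.52°
- ∠TXV = 52.48°
After 3 steps:
- ∠DPT = 5.34°
- ∠PDT = 84.66°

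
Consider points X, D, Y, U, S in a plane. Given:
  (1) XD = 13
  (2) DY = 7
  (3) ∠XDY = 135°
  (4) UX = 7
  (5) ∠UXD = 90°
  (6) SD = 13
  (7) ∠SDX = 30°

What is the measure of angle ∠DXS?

Step 1: By the law of cosines on triangle XDS: XS² = 13² + 13² − 2·13·13·cos(30°) = 45.28, so XS ≈ 6.73.
Step 2: By the inverse law of cosines on triangle DXS: cos(∠DXS) = (13² + 6.73² − 13²) / (2·13·6.73) = 45.28/174.96 = 0.2588, so ∠DXS = 75°.

Therefore, the measure of angle ∠DXS = 75°.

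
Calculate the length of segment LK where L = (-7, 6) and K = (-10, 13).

The horizontal distance is |-10 - -7| = 3 and the vertical distance is |13 - 6| = 7.
By the Pythagorean theorem, d = sqrt(3^2 + 7^2) = sqrt(58).

sqrt(58)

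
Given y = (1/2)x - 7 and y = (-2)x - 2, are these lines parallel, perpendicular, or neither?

Slope of line 1: m1 = 1/2
Slope of line 2: m2 = -2
Two lines are perpendicular when the product of their slopes is -1 (negative reciprocals).
m1 * m2 = (1/2) * (-2) = -1, confirming perpendicularity.

Perpendicular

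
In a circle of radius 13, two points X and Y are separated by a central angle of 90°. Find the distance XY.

Drop a perpendicular from the center to the chord, bisecting both the chord and the central angle.
Each half-chord = r sin(θ/2) = 13 sin(45°).
The full chord = 2 × 13 × sin(45°) = 13*sqrt(2).

13*sqrt(2)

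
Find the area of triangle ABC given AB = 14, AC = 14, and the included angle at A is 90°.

Area = (1/2)(14)(14) sin(90°) = (1/2)(14)(14)(1) = 98

98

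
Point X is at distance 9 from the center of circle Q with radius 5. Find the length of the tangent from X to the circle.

Let T be the point of tangency. Then QT ⊥ XT (radius ⊥ tangent).
In right triangle QTX: QX² = QT² + XT²
9² = 5² + XT²
XT² = 56, XT = 2*sqrt(14)

2*sqrt(14)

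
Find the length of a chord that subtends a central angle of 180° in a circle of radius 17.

Chord = 2(17) sin(90°) = 34

34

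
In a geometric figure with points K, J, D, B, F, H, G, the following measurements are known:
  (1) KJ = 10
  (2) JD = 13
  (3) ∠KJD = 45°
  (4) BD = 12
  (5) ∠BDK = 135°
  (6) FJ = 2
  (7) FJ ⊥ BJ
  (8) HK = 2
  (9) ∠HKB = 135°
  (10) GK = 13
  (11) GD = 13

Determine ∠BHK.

Step 1: By the law of cosines on triangle DJK: DK² = 13² + 10² − 2·13·10·cos(45°) = 85.15, so DK ≈ 9.23.
Step 2: By the law of cosines on triangle BDK: BK² = 12² + 9.23² − 2·12·9.23·cos(135°) = 385.75, so BK ≈ 19.64.
Step 3: By the law of cosines on triangle HKB: HB² = 2² + 19.64² − 2·2·19.64·cos(135°) = 445.31, so HB ≈ 21.1.
Step 4: By the inverse law of cosines on triangle BHK: cos(∠BHK) = (21.1² + 2² − 19.64²) / (2·21.1·2) = 63.55/84.41 = 0.7529, so ∠BHK = 41.16°.

Therefore, the measure of angle ∠BHK = 41.16°.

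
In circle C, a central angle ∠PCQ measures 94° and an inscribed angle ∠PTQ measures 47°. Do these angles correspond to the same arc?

By the inscribed angle theorem, if both angles subtend the same arc, the inscribed angle must be half the central angle.
Half of 94° = 47°, which equals the given inscribed angle of 47°.
Therefore, yes, they correspond to the same arc.

Yes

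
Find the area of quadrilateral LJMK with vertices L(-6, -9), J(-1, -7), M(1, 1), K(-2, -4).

Using the Shoelace formula for a quadrilateral (vertices in order):
Area = (1/2)|sum of (x_i * y_(i+1) - x_(i+1) * y_i)|
Terms: (-6*-7 - -1*-9) = 33, (-1*1 - 1*-7) = 6, (1*-4 - -2*1) = -2, (-2*-9 - -6*-4) = -6
Sum = 31
Area = (1/2)(31) = 31/2

31/2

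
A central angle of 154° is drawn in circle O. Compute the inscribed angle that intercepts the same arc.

An inscribed angle intercepts an arc from a point on the circle, while the central angle intercepts the same arc from the center.
The inscribed angle is always half the central angle: 154° / 2 = 77°.

77°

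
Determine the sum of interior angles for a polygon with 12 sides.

The sum of interior angles of an n-sided polygon is (n - 2) * 180.
For n = 12: (12 - 2) * 180 = 10 * 180 = 1800 degrees.

1800 degrees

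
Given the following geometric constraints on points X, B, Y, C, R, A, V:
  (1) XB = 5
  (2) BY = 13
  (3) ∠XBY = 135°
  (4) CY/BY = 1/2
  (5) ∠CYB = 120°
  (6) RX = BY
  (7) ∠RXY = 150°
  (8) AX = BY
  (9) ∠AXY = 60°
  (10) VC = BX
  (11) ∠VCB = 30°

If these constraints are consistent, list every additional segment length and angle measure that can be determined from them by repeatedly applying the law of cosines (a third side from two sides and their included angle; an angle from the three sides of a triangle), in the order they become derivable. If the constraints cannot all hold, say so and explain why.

The constraints are consistent. Derivable facts, in order:
After 1 step:
- BC ≈ 17.2
- XY ≈ 16.91
After 2 steps:
- BV ≈ 13.11
- YA ≈ 15.33
- YR ≈ 28.91
- ∠BCY = 40.89°
- ∠BXY = 32.93°
- ∠BYX = 12.07°
- ∠CBY = 19.11°
After 3 steps:
- ∠AYX = 47.24°
- ∠BVC = 139°
- ∠CBV = 11°
- ∠RYX = 12.99°
- ∠XAY = 72.76°
- ∠XRY = 17.01°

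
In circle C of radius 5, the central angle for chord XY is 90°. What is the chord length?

Drop a perpendicular from the center to the chord, bisecting both the chord and the central angle.
Each half-chord = r sin(θ/2) = 5 sin(45°).
The full chord = 2 × 5 × sin(45°) = 5*sqrt(2).

5*sqrt(2)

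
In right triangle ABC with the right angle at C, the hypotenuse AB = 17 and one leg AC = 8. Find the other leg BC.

Rearranging the Pythagorean theorem to solve for the unknown leg:
leg^2 = hypotenuse^2 - known_leg^2 = 289 - 64 = 225
leg = sqrt(225) = 15.

15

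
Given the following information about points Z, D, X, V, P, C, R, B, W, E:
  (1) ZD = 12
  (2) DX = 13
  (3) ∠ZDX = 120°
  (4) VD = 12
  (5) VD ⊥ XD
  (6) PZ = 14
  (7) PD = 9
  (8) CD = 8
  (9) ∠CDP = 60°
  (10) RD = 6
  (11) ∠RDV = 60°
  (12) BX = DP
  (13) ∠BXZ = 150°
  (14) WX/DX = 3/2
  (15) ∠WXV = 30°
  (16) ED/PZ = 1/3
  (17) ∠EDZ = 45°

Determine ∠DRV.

Step 1: By the law of cosines on triangle RDV: RV² = 6² + 12² − 2·6·12·cos(60°) = 108, so RV = 6·√3.
Step 2: By the inverse law of cosines on triangle DRV: cos(∠DRV) = (6² + (6·√3)² − 12²) / (2·6·6·√3) = 0/124.71 = 0, so ∠DRV = 90°.

Therefore, the measure of angle ∠DRV = 90°.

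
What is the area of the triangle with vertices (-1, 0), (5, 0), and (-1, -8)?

The Shoelace formula computes the area from vertex coordinates by summing cross products.
For vertices (-1,0), (5,0), (-1,-8):
Signed sum = -1*0 - 5*0 + 5*-8 - -1*0 + -1*0 - -1*-8
= 0 + -40 + -8 = -48
Area = (1/2)|-48| = 24.

24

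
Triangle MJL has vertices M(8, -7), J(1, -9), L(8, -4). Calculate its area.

Shoelace: Area = (1/2)|8(-9--4) + 1(-4--7) + 8(-7--9)| = (1/2)(21) = 21/2

21/2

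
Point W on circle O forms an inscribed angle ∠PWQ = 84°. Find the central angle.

Central angle = 2 × 84° = 168° (inscribed angle theorem).

168°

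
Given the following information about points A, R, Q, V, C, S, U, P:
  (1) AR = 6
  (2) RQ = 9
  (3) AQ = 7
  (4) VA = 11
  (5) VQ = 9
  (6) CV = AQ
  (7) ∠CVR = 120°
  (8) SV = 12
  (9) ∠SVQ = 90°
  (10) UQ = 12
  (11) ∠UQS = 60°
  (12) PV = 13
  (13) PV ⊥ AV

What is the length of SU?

Step 1: By the law of cosines on triangle SVQ: SQ² = 12² + 9² − 2·12·9·cos(90°) = 225, so SQ = 15.
Step 2: By the law of cosines on triangle SQU: SU² = 15² + 12² − 2·15·12·cos(60°) = 189, so SU = 3·√21.

Therefore, the length of SU = 3·√21.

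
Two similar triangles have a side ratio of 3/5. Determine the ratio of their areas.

The ratio of areas of similar triangles equals the square of the side ratio.
Side ratio = 3:5
Area ratio = (3/5)^2 = 9/25 = 9:25

9:25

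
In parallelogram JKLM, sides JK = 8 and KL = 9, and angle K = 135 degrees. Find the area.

The area of a parallelogram equals the product of two adjacent sides times the sine of the included angle.
This is because the height equals 9 * sin(135°) = 9*sqrt(2)/2.
Area = 8 * 9*sqrt(2)/2 = 36*sqrt(2)

36*sqrt(2)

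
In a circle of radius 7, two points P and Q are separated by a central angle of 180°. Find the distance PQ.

Chord length = 2r sin(θ/2)
= 2 × 7 × sin(180°/2)
= 2 × 7 × sin(90°)
= 14

14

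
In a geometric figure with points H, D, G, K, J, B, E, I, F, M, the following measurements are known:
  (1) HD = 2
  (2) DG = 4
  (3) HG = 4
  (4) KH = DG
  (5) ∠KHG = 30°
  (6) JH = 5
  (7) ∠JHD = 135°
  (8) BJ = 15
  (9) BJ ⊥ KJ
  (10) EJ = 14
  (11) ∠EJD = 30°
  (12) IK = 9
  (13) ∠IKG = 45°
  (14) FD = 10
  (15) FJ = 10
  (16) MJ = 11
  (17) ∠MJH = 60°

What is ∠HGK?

From the given relations: KH = DG = 4.
Step 1: By the law of cosines on triangle GHK: GK² = 4² + 4² − 2·4·4·cos(30°) = 4.29, so GK ≈ 2.07.
Step 2: By the inverse law of cosines on triangle HGK: cos(∠HGK) = (4² + 2.07² − 4²) / (2·4·2.07) = 4.29/16.56 = 0.2588, so ∠HGK = 75°.

Therefore, the measure of angle ∠HGK = 75°.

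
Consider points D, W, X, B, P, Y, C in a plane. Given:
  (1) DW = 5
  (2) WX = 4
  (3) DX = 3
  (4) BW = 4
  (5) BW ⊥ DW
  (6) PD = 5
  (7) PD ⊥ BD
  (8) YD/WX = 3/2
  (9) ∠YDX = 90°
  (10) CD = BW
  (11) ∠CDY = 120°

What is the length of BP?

Step 1: By the law of cosines on triangle BWD: BD² = 4² + 5² − 2·4·5·cos(90°) = 41, so BD = √41.
Step 2: By the law of cosines on triangle BDP: BP² = √41² + 5² − 2·√41·5·cos(90°) = 66, so BP = √66.

Therefore, the length of BP = √66.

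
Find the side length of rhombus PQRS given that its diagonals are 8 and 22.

In a rhombus, the diagonals bisect each other perpendicularly, creating four congruent right triangles.
Each triangle has legs 4 (half of 8) and 11 (half of 22).
The hypotenuse of each right triangle is a side of the rhombus:
side = sqrt(4^2 + 11^2) = sqrt(137)

sqrt(137)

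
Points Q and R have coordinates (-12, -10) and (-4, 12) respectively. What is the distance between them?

d = sqrt((8)^2 + (22)^2) = sqrt(548) = 2*sqrt(137)

2*sqrt(137)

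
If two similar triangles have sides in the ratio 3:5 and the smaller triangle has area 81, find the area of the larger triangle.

The ratio of areas of similar triangles = (side ratio)^2.
Side ratio = 3:5, so area ratio = 9:25.
Area of the larger triangle / Area of the smaller triangle = 25/9
Area of the larger triangle = 81 * 25/9 = 225

225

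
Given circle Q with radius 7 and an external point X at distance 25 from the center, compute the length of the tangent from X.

tangent = √(d² - r²) = √(25² - 7²) = √(625 - 49) = √576 = 24

24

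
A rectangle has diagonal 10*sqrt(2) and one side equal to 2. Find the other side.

Using the Pythagorean theorem: d^2 = a^2 + b^2
b^2 = d^2 - a^2
b^2 = 200 - 4
b^2 = 196
b = sqrt(196) = 14

14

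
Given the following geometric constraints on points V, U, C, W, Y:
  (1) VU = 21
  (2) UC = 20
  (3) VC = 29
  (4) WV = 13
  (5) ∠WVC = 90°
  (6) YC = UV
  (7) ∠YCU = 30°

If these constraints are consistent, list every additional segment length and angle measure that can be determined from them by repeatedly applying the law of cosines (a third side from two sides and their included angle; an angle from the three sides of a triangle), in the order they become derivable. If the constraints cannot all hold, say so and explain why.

The constraints are consistent. Derivable facts, in order:
After 1 step:
- CW ≈ 31.78
- UY ≈ 10.66
- ∠CUV = 90°
- ∠CVU = 43.6°
- ∠UCV = 46.4°
After 2 steps:
- ∠CUY = 80.2°
- ∠CWV = 65.85°
- ∠CYU = 69.8°
- ∠VCW = 24.15°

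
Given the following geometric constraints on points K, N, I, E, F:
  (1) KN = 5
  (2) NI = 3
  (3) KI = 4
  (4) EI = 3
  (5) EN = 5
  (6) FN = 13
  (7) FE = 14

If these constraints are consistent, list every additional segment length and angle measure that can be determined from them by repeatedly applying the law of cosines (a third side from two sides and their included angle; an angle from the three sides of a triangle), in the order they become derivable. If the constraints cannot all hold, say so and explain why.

The constraints are consistent. Derivable facts, in order:
After 1 step:
- ∠EFN = 20.92°
- ∠EIN = 112.89°
- ∠ENF = 90.88°
- ∠ENI = 33.56°
- ∠FEN = 68.2°
- ∠IEN = 33.56°
- ∠IKN = 36.87°
- ∠INK = 53.13°
- ∠KIN = 90°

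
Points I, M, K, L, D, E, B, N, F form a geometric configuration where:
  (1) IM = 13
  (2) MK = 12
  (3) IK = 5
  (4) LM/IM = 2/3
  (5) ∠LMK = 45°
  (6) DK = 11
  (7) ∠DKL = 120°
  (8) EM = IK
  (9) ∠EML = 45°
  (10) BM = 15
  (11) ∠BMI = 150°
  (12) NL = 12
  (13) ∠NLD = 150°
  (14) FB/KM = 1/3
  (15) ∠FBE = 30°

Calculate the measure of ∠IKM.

Step 1: By the inverse law of cosines on triangle IKM: cos(∠IKM) = (5² + 12² − 13²) / (2·5·12) = 0/120 = 0, so ∠IKM = 90°.

Therefore, the measure of angle ∠IKM = 90°.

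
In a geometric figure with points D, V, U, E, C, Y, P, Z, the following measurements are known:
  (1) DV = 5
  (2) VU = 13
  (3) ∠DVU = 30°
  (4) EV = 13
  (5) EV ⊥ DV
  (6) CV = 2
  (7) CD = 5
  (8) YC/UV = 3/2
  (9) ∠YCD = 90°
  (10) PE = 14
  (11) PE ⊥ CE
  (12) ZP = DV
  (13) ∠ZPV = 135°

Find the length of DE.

Step 1: By the law of cosines on triangle DVE: DE² = 5² + 13² − 2·5·13·cos(90°) = 194, so DE = √194.

Therefore, the length of DE = √194.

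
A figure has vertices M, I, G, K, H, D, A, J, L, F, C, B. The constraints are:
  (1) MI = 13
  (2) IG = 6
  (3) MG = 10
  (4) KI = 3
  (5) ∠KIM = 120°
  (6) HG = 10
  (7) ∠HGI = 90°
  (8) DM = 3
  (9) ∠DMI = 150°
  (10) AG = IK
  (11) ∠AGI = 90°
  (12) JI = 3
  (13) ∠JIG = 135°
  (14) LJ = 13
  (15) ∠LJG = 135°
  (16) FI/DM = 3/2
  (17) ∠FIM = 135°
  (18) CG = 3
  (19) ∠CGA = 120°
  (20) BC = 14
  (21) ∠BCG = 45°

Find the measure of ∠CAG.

From the given relations: AG = IK = 3.
Step 1: By the law of cosines on triangle AGC: AC² = 3² + 3² − 2·3·3·cos(120°) = 27, so AC = 3·√3.
Step 2: By the inverse law of cosines on triangle CAG: cos(∠CAG) = ((3·√3)² + 3² − 3²) / (2·3·√3·3) = 27/31.18 = 0.866, so ∠CAG = 30°.

Therefore, the measure of angle ∠CAG = 30°.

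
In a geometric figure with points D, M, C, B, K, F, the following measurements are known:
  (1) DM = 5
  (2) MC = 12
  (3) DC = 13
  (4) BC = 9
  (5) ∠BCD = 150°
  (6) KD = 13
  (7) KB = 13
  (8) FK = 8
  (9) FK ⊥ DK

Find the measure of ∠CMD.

Step 1: By the inverse law of cosines on triangle CMD: cos(∠CMD) = (12² + 5² − 13²) / (2·12·5) = 0/120 = 0, so ∠CMD = 90°.

Therefore, the measure of angle ∠CMD = 90°.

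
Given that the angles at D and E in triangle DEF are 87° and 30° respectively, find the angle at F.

angle F = 180 - 87 - 30 = 63 degrees.

63 degrees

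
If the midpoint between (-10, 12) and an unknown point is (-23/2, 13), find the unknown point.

Using the midpoint formula: M = ((x1 + x2)/2, (y1 + y2)/2)
We know M = (-23/2, 13) and L = (-10, 12)
For x: -23/2 = (-10 + x2)/2, so x2 = 2*-23/2 - -10 = -13
For y: 13 = (12 + y2)/2, so y2 = 2*13 - 12 = 14
J = (-13, 14)

(-13, 14)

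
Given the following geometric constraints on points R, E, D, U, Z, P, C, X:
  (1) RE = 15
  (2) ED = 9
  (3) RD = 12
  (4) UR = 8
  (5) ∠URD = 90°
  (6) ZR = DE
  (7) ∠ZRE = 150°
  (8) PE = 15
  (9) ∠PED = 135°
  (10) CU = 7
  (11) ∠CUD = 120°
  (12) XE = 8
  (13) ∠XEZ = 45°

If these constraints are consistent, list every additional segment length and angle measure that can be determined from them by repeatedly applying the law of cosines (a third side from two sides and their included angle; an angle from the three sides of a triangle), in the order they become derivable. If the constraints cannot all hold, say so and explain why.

The constraints are consistent. Derivable facts, in order:
After 1 step:
- DP ≈ 22.29
- DU = 4·√13
- EZ ≈ 23.23
- ∠DER = 53.13°
- ∠DRE = 36.87°
- ∠EDR = 90°
After 2 steps:
- DC ≈ 18.92
- ZX ≈ 18.47
- ∠DPE = 16.59°
- ∠DUR = 56.31°
- ∠EDP = 28.41°
- ∠EZR = 18.83°
- ∠RDU = 33.69°
- ∠REZ = 11.17°
After 3 steps:
- ∠CDU = 18.69°
- ∠DCU = 41.31°
- ∠EXZ = 117.16°
- ∠EZX = 17.84°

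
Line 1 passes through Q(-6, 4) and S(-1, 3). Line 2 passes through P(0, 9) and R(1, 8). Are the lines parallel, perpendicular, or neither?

Slope of line 1: m1 = (3 - 4)/(-1 - -6) = -1/5 = -1/5
Slope of line 2: m2 = (8 - 9)/(1 - 0) = -1/1 = -1
For parallel lines we need equal slopes: -1/5 != -1.
For perpendicular lines we need m1*m2 = -1: (-1/5)(-1) = 1/5 != -1.
Since neither condition holds, the lines are neither parallel nor perpendicular.

Neither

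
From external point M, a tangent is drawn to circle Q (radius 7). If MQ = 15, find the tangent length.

The tangent, radius, and line from the external point to the center form a right triangle.
The right angle is where the tangent meets the radius.
By the Pythagorean theorem: tangent² + 7² = 15²
tangent² = 225 - 49 = 176
tangent = 4*sqrt(11)

4*sqrt(11)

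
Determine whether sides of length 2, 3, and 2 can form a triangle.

Check all three triangle inequalities:
2 + 3 = 5 > 2 ✓
2 + 2 = 4 > 3 ✓
3 + 2 = 5 > 2 ✓
All conditions hold, so these sides form a valid triangle.

Yes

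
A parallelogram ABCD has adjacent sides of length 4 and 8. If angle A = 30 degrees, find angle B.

Opposite sides of a parallelogram are parallel, so consecutive angles form co-interior angles on a transversal.
Co-interior angles sum to 180°, giving angle B = 180 - 30 = 150 degrees.

150 degrees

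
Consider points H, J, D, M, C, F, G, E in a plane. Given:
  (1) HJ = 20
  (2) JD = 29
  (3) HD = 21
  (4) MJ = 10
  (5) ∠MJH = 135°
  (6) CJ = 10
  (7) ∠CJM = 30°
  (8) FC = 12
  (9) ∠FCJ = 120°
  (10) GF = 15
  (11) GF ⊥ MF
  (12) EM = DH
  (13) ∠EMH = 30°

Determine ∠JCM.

Step 1: By the law of cosines on triangle CJM: CM² = 10² + 10² − 2·10·10·cos(30°) = 26.79, so CM ≈ 5.18.
Step 2: By the inverse law of cosines on triangle JCM: cos(∠JCM) = (10² + 5.18² − 10²) / (2·10·5.18) = 26.79/103.53 = 0.2588, so ∠JCM = 75°.

Therefore, the measure of angle ∠JCM = 75°.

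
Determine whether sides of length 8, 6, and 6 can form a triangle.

Sort the sides: 6, 6, 8.
It suffices to check that the sum of the two smallest exceeds the largest:
6 + 6 = 12 > 8. ✓
Yes, a valid triangle can be formed.

Yes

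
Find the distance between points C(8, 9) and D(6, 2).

The horizontal distance is |6 - 8| = 2 and the vertical distance is |2 - 9| = 7.
By the Pythagorean theorem, d = sqrt(2^2 + 7^2) = sqrt(53).

sqrt(53)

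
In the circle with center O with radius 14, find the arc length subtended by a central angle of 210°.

Arc length = 2πr × θ/360
= 2π × 14 × 7/12
= 49*pi/3

49*pi/3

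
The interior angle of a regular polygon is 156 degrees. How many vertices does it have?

The exterior angle is the supplement of the interior angle: 180 - 156 = 24 degrees.
Since the exterior angles of any convex polygon sum to 360 degrees, the number of sides is 360 / 24 = 15.

15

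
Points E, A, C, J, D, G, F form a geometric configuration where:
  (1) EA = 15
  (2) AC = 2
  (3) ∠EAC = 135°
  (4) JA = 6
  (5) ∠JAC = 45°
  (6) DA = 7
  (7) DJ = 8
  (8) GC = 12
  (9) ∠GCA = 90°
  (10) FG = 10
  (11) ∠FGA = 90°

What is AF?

Step 1: By the law of cosines on triangle GCA: GA² = 12² + 2² − 2·12·2·cos(90°) = 148, so GA = 2·√37.
Step 2: By the law of cosines on triangle AGF: AF² = (2·√37)² + 10² − 2·2·√37·10·cos(90°) = 248, so AF = 2·√62.

Therefore, the length of AF = 2·√62.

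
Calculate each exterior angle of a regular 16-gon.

Each exterior angle of a regular n-gon is 360 / n.
For n = 16: 360 / 16 = 45/2 degrees.

45/2 degrees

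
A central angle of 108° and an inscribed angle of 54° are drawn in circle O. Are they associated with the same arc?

By the inscribed angle theorem, if both angles subtend the same arc, the inscribed angle must be half the central angle.
Half of 108° = 54°, which equals the given inscribed angle of 54°.
Therefore, yes, they correspond to the same arc.

Yes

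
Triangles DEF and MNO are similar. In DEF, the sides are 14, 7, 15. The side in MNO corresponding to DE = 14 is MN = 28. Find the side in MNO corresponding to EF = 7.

Similar triangles have proportional sides. Setting up the proportion:
MN / DE = NO / EF
28 / 14 = NO / 7
NO = 7 * 28 / 14 = 14.

14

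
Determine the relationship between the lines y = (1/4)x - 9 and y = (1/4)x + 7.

Slope of line 1: m1 = 1/4
Slope of line 2: m2 = 1/4
Two lines are parallel if and only if they have equal slopes (or both are vertical).
Here m1 = m2 = 1/4, confirming the lines are parallel.

Parallel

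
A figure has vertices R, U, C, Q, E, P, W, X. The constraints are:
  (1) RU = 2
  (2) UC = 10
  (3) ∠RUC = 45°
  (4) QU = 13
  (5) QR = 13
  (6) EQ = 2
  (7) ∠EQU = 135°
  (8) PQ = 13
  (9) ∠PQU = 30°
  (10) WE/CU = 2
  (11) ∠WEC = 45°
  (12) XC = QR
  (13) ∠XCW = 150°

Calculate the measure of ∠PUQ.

Step 1: By the law of cosines on triangle UQP: UP² = 13² + 13² − 2·13·13·cos(30°) = 45.28, so UP ≈ 6.73.
Step 2: By the inverse law of cosines on triangle PUQ: cos(∠PUQ) = (6.73² + 13² − 13²) / (2·6.73·13) = 45.28/174.96 = 0.2588, so ∠PUQ = 75°.

Therefore, the measure of angle ∠PUQ = 75°.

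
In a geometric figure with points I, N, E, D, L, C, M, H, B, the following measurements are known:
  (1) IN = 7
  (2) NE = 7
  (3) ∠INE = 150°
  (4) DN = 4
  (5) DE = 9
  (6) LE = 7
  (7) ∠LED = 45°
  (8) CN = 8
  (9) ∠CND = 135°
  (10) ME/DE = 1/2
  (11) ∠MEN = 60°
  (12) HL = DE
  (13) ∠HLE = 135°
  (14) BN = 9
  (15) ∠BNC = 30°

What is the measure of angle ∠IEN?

Step 1: By the law of cosines on triangle ENI: EI² = 7² + 7² − 2·7·7·cos(150°) = 182.87, so EI ≈ 13.52.
Step 2: By the inverse law of cosines on triangle IEN: cos(∠IEN) = (13.52² + 7² − 7²) / (2·13.52·7) = 182.87/189.32 = 0.9659, so ∠IEN = 15°.

Therefore, the measure of angle ∠IEN = 15°.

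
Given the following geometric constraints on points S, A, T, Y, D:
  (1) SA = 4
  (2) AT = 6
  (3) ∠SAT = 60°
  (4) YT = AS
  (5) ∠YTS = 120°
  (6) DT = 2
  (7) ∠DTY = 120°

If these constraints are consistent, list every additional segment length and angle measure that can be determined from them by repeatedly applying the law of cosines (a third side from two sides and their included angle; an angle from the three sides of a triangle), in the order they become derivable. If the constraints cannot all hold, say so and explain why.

The constraints are consistent. Derivable facts, in order:
After 1 step:
- ST = 2·√7
- YD = 2·√7
After 2 steps:
- SY ≈ 8.07
- ∠AST = 79.11°
- ∠ATS = 40.89°
- ∠DYT = 19.11°
- ∠TDY = 40.89°
After 3 steps:
- ∠SYT = 34.59°
- ∠TSY = 25.41°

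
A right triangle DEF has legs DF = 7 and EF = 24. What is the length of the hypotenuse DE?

By the Pythagorean theorem: DE^2 = DF^2 + EF^2
DE^2 = 7^2 + 24^2 = 49 + 576 = 625
DE = sqrt(625) = 25

25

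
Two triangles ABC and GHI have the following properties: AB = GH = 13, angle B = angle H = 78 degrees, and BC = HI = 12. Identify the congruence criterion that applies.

Consider the given information: AB = GH = 13, angle B = angle H = 78 degrees, and BC = HI = 12
This is not ASA or AAS: ASA requires two angles and the side between them. AAS requires two angles and a non-included side.
The correct criterion is SAS. Two pairs of corresponding sides and the included angle are equal (Side-Angle-Side).

SAS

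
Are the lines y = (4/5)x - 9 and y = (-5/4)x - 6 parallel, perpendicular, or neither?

Slope of line 1: m1 = 4/5
Slope of line 2: m2 = -5/4
Two lines are perpendicular when the product of their slopes is -1 (negative reciprocals).
m1 * m2 = (4/5) * (-5/4) = -1, confirming perpendicularity.

Perpendicular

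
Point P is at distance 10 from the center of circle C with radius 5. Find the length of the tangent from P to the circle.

Let T be the point of tangency. Then CT ⊥ PT (radius ⊥ tangent).
In right triangle CTP: CP² = CT² + PT²
10² = 5² + PT²
PT² = 75, PT = 5*sqrt(3)

5*sqrt(3)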